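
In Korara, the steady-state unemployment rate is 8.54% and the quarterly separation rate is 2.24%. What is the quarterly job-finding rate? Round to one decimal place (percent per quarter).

From u* = s/(s+f): f = s·(1−u)/u.
f = 2.24 × (1 − 0.0854) / 0.0854 = 2.0487 / 0.0854 ≈ 24.0% per quarter.

Job-finding rate ≈ 24.0% per quarter.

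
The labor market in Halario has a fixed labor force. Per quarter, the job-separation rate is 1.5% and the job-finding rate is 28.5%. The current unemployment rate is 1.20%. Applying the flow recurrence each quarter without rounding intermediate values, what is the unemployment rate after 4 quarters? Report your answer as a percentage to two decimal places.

Unemployment rate after four quarters ≈ 4.09%.

With a fixed labor force, u_{t+1} = u_t + s·(1−u_t) − f·u_t = u_t·(1−s−f) + s.
Here 1−s−f = 0.700 and s = 0.015.
u_1 = 0.012000 × 0.700 + 0.015 = 0.023400.
u_2 = 0.023400 × 0.700 + 0.015 = 0.031380.
u_3 = 0.031380 × 0.700 + 0.015 = 0.036966.
u_4 = 0.036966 × 0.700 + 0.015 = 0.040876.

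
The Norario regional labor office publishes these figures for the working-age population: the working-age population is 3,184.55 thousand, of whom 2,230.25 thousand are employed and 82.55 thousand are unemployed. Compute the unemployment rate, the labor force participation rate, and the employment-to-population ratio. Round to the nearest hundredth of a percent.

Unemployment rate ≈ 3.57%; labor force participation rate ≈ 72.63%; employment-population ratio ≈ 70.03%.

Labor force = employed + unemployed = 2,230.25 + 82.55 = 2,312.80 thousand.
Unemployment rate = 82.55 / 2,312.80 = 3.57%.
Labor force participation rate = 2,312.80 / 3,184.55 = 72.63%.
Employment-population ratio = 2,230.25 / 3,184.55 = 70.03%.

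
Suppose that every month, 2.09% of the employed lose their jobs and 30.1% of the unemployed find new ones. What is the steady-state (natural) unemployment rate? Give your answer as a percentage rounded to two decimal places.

At steady state the flows balance: s·E = f·U, so U/(E+U) = s/(s+f).
u* = 2.09 / (2.09 + 30.1) = 2.09 / 32.19 = 6.49%.

Steady-state unemployment rate ≈ 6.49%.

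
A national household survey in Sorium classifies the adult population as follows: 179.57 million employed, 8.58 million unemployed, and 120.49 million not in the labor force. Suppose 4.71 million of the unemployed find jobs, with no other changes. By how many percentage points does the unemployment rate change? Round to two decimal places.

Initially, labor force = 179.57 + 8.58 = 188.15 million, so u = 8.58/188.15 = 4.56%.
After the change, unemployed falls and employed rises by 4.71; labor force unchanged → E = 184.28, U = 3.87, labor force = 188.15 million.
New unemployment rate = 3.87 / 188.15 = 2.06%.
Change = 2.06% − 4.56% = −2.50 percentage points.

The unemployment rate changes by −2.50 percentage points.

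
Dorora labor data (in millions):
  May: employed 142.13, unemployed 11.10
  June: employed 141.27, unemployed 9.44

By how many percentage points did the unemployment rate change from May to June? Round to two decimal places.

May: labor force = 142.13 + 11.10 = 153.23; u = 11.10/153.23 = 7.24%.
June: labor force = 141.27 + 9.44 = 150.71; u = 9.44/150.71 = 6.26%.
Change = 6.26% − 7.24% = −0.98 pp.

The unemployment rate changed by −0.98 percentage points.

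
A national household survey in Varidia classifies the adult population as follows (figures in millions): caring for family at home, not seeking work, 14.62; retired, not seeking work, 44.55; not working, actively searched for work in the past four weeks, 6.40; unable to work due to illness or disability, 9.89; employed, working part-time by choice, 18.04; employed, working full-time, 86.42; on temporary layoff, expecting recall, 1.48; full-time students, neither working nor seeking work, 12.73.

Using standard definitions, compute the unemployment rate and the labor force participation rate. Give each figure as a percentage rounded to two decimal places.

Employed = 18.04 + 86.42 = 104.46 million.
Unemployed = 6.40 + 1.48 = 7.88 million (jobless and actively searching, or on temporary layoff).
Labor force = 104.46 + 7.88 = 112.34 million.
Not in labor force = 14.62 + 44.55 + 9.89 + 12.73 = 81.79 million (those not working and not actively searching are outside the labor force).
Civilian working-age population = 112.34 + 81.79 = 194.13 million.
Unemployment rate = 7.88 / 112.34 = 7.01%.
Labor force participation rate = 112.34 / 194.13 = 57.87%.

Unemployment rate ≈ 7.01%; labor force participation rate ≈ 57.87%.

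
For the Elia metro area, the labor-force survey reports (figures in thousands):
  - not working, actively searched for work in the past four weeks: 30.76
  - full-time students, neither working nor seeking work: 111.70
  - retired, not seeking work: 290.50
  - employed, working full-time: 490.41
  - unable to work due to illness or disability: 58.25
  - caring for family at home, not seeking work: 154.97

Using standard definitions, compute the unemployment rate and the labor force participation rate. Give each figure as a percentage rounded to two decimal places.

Employed = 490.41 thousand.
Unemployed = 30.76 thousand.
Labor force = 490.41 + 30.76 = 521.17 thousand.
Not in labor force = 111.70 + 290.50 + 58.25 + 154.97 = 615.42 thousand (those not working and not actively searching are outside the labor force).
Civilian working-age population = 521.17 + 615.42 = 1,136.59 thousand.
Unemployment rate = 30.76 / 521.17 = 5.90%.
Labor force participation rate = 521.17 / 1,136.59 = 45.85%.

Unemployment rate ≈ 5.90%; labor force participation rate ≈ 45.85%.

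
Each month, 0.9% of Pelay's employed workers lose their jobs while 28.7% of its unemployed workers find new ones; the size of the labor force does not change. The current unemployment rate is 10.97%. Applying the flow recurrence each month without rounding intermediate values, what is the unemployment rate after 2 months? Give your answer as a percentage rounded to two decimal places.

Unemployment rate after two months ≈ 6.97%.

With a fixed labor force, u_{t+1} = u_t + s·(1−u_t) − f·u_t = u_t·(1−s−f) + s.
Here 1−s−f = 0.704 and s = 0.009.
u_1 = 0.109700 × 0.704 + 0.009 = 0.086229.
u_2 = 0.086229 × 0.704 + 0.009 = 0.069705.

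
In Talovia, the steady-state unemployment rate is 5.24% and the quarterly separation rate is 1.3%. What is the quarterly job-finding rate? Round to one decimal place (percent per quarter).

Job-finding rate ≈ 23.5% per quarter.

From u* = s/(s+f): f = s·(1−u)/u.
f = 1.3 × (1 − 0.0524) / 0.0524 = 1.2319 / 0.0524 ≈ 23.5% per quarter.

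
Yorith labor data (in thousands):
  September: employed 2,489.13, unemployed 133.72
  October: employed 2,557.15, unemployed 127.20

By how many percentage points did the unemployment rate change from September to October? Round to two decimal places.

September: labor force = 2,489.13 + 133.72 = 2,622.85; u = 133.72/2,622.85 = 5.10%.
October: labor force = 2,557.15 + 127.20 = 2,684.35; u = 127.20/2,684.35 = 4.74%.
Change = 4.74% − 5.10% = −0.36 pp.

The unemployment rate changed by −0.36 percentage points.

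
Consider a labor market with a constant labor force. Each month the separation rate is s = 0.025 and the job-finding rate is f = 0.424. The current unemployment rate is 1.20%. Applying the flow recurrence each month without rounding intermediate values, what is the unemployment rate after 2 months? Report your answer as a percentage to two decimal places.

With a fixed labor force, u_{t+1} = u_t + s·(1−u_t) − f·u_t = u_t·(1−s−f) + s.
Here 1−s−f = 0.551 and s = 0.025.
u_1 = 0.012000 × 0.551 + 0.025 = 0.031612.
u_2 = 0.031612 × 0.551 + 0.025 = 0.042418.

Unemployment rate after two months ≈ 4.24%.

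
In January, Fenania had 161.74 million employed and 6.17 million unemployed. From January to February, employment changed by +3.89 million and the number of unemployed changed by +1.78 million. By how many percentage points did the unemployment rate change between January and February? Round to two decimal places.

January: labor force = 161.74 + 6.17 = 167.91; u = 6.17/167.91 = 3.67%.
February: labor force = 165.63 + 7.95 = 173.58; u = 7.95/173.58 = 4.58%.
Change = 4.58% − 3.67% = +0.91 pp.

The unemployment rate changed by +0.91 percentage points.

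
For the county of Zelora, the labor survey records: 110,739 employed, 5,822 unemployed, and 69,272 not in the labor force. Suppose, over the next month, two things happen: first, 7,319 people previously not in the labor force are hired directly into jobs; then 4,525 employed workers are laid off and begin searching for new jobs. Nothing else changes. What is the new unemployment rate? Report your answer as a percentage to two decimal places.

New unemployment rate ≈ 8.35%.

Initially, labor force = 110,739 + 5,822 = 116,561, so u = 5,822/116,561 = 4.99%.
After the first change, employed and labor force both rise by 7,319; unemployed unchanged → E = 118,058, U = 5,822, labor force = 123,880.
After the second change, employed falls and unemployed rises by 4,525; labor force unchanged → E = 113,533, U = 10,347, labor force = 123,880.
New unemployment rate = 10,347 / 123,880 = 8.35%.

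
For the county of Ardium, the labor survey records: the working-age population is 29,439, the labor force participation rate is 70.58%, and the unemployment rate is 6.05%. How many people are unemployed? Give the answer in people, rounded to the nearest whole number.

Labor force = 0.7058 × 29,439 = 20,778.
Unemployed = 0.0605 × 20,778 ≈ 1,257.

About 1,257 are unemployed.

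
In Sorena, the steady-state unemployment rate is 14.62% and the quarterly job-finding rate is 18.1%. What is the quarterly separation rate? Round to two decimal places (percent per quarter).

From u* = s/(s+f): s = u·f/(1−u).
s = 0.1462 × 18.1 / (1 − 0.1462) = 2.6462 / 0.8538 ≈ 3.10% per quarter.

Separation rate ≈ 3.10% per quarter.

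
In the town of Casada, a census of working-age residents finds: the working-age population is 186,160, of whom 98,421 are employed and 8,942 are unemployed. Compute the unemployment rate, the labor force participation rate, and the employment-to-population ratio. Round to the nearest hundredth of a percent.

Labor force = employed + unemployed = 98,421 + 8,942 = 107,363.
Unemployment rate = 8,942 / 107,363 = 8.33%.
Labor force participation rate = 107,363 / 186,160 = 57.67%.
Employment-population ratio = 98,421 / 186,160 = 52.87%.

Unemployment rate ≈ 8.33%; labor force participation rate ≈ 57.67%; employment-population ratio ≈ 52.87%.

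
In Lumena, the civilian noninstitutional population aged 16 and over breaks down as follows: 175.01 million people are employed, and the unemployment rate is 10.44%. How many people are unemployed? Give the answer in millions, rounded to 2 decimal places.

Let U be the number unemployed. The labor force is E + U, and U/(E+U) = 0.1044.
So U = 0.1044 × 175.01 / (1 − 0.1044) = 18.2710 / 0.8956 ≈ 20.40 million.

About 20.40 million are unemployed.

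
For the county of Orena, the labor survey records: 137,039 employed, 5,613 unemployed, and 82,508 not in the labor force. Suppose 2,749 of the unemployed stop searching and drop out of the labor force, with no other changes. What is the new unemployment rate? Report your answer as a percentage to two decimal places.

Initially, labor force = 137,039 + 5,613 = 142,652, so u = 5,613/142,652 = 3.93%.
After the change, unemployed and labor force both fall by 2,749 → E = 137,039, U = 2,864, labor force = 139,903.
New unemployment rate = 2,864 / 139,903 = 2.05%.

New unemployment rate ≈ 2.05%.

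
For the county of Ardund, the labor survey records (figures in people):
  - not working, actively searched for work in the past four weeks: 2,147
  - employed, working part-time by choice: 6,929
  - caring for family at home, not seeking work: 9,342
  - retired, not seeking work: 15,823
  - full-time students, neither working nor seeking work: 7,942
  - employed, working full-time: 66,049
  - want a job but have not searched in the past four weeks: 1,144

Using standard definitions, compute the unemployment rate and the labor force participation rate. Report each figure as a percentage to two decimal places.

Unemployment rate ≈ 2.86%; labor force participation rate ≈ 68.69%.

Employed = 6,929 + 66,049 = 72,978.
Unemployed = 2,147.
Labor force = 72,978 + 2,147 = 75,125.
Not in labor force = 9,342 + 15,823 + 7,942 + 1,144 = 34,251 (those not working and not actively searching are outside the labor force — including those who want a job but have given up searching).
Civilian working-age population = 75,125 + 34,251 = 109,376.
Unemployment rate = 2,147 / 75,125 = 2.86%.
Labor force participation rate = 75,125 / 109,376 = 68.69%.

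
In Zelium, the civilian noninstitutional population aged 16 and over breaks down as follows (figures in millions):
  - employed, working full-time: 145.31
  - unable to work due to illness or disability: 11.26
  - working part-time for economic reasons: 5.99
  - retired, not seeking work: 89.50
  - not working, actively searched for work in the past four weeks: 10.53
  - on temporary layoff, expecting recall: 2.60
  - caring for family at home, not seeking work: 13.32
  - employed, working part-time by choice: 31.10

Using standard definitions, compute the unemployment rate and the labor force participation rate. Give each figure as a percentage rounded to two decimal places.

Employed = 145.31 + 5.99 + 31.10 = 182.40 million (anyone who worked, including part-time for economic reasons, counts as employed).
Unemployed = 10.53 + 2.60 = 13.13 million (jobless and actively searching, or on temporary layoff).
Labor force = 182.40 + 13.13 = 195.53 million.
Not in labor force = 11.26 + 89.50 + 13.32 = 114.08 million (those not working and not actively searching are outside the labor force).
Civilian working-age population = 195.53 + 114.08 = 309.61 million.
Unemployment rate = 13.13 / 195.53 = 6.72%.
Labor force participation rate = 195.53 / 309.61 = 63.15%.

Unemployment rate ≈ 6.72%; labor force participation rate ≈ 63.15%.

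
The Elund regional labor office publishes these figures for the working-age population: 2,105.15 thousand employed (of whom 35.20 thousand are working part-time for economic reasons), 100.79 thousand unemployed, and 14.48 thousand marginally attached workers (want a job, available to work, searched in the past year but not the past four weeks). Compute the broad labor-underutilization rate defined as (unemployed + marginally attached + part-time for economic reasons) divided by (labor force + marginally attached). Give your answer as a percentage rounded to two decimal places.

Broad underutilization rate ≈ 6.78%.

Labor force = 2,105.15 + 100.79 = 2,205.94 thousand.
Numerator = 100.79 + 14.48 + 35.20 = 150.47 thousand.
Denominator = 2,205.94 + 14.48 = 2,220.42 thousand.
Broad rate = 150.47 / 2,220.42 = 6.78%.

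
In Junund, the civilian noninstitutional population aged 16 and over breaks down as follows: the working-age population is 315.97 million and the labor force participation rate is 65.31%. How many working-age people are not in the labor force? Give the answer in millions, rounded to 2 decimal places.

About 109.61 million are not in the labor force.

Share not in the labor force = 1 − 0.6531 = 0.3469.
Not in labor force = 0.3469 × 315.97 ≈ 109.61 million.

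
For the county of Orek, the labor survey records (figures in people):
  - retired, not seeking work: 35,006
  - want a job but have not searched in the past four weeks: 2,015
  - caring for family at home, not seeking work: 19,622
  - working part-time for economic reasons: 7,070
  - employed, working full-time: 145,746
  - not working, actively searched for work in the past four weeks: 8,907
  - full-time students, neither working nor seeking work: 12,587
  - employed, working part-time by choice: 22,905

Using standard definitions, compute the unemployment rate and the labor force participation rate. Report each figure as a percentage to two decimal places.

Employed = 7,070 + 145,746 + 22,905 = 175,721 (anyone who worked, including part-time for economic reasons, counts as employed).
Unemployed = 8,907.
Labor force = 175,721 + 8,907 = 184,628.
Not in labor force = 35,006 + 2,015 + 19,622 + 12,587 = 69,230 (those not working and not actively searching are outside the labor force — including those who want a job but have given up searching).
Civilian working-age population = 184,628 + 69,230 = 253,858.
Unemployment rate = 8,907 / 184,628 = 4.82%.
Labor force participation rate = 184,628 / 253,858 = 72.73%.

Unemployment rate ≈ 4.82%; labor force participation rate ≈ 72.73%.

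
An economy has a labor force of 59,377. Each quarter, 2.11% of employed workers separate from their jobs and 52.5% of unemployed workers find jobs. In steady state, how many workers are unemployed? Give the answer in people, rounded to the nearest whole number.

Steady-state unemployment rate u* = s/(s+f) = 2.11/(2.11+52.5) = 0.038638.
Unemployed = u* × labor force = 0.038638 × 59,377 ≈ 2,294.

About 2,294 are unemployed in steady state.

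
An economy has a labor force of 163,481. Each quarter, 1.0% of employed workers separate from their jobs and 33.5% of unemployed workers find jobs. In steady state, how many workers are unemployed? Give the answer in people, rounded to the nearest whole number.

Steady-state unemployment rate u* = s/(s+f) = 1.0/(1.0+33.5) = 0.028986.
Unemployed = u* × labor force = 0.028986 × 163,481 ≈ 4,739.

About 4,739 are unemployed in steady state.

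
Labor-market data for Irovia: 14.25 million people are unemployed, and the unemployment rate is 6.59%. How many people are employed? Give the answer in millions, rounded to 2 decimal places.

Labor force = U / u = 14.25 / 0.0659 ≈ 216.24 million.
Employed = labor force − unemployed = 216.24 − 14.25 = 201.99 million.

About 201.99 million are employed.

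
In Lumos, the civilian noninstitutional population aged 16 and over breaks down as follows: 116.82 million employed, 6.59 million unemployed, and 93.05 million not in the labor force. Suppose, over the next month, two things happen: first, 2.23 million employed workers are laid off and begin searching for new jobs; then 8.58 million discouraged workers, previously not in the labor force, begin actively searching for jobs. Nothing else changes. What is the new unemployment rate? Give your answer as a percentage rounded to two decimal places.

Initially, labor force = 116.82 + 6.59 = 123.41 million, so u = 6.59/123.41 = 5.34%.
After the first change, employed falls and unemployed rises by 2.23; labor force unchanged → E = 114.59, U = 8.82, labor force = 123.41 million.
After the second change, unemployed and labor force both rise by 8.58 → E = 114.59, U = 17.40, labor force = 131.99 million.
New unemployment rate = 17.40 / 131.99 = 13.18%.

New unemployment rate ≈ 13.18%.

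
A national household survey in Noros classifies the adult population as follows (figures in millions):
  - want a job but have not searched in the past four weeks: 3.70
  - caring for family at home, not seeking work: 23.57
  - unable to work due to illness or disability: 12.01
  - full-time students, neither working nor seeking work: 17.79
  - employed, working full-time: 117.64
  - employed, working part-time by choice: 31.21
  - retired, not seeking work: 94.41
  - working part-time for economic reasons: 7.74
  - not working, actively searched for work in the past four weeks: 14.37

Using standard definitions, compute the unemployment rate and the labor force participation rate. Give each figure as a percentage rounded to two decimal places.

Unemployment rate ≈ 8.41%; labor force participation rate ≈ 53.02%.

Employed = 117.64 + 31.21 + 7.74 = 156.59 million (anyone who worked, including part-time for economic reasons, counts as employed).
Unemployed = 14.37 million.
Labor force = 156.59 + 14.37 = 170.96 million.
Not in labor force = 3.70 + 23.57 + 12.01 + 17.79 + 94.41 = 151.48 million (those not working and not actively searching are outside the labor force — including those who want a job but have given up searching).
Civilian working-age population = 170.96 + 151.48 = 322.44 million.
Unemployment rate = 14.37 / 170.96 = 8.41%.
Labor force participation rate = 170.96 / 322.44 = 53.02%.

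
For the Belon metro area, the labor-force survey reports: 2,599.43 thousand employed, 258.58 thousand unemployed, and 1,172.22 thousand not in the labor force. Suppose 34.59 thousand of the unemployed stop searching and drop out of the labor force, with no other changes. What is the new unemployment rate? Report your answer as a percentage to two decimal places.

New unemployment rate ≈ 7.93%.

Initially, labor force = 2,599.43 + 258.58 = 2,858.01 thousand, so u = 258.58/2,858.01 = 9.05%.
After the change, unemployed and labor force both fall by 34.59 → E = 2,599.43, U = 223.99, labor force = 2,823.42 thousand.
New unemployment rate = 223.99 / 2,823.42 = 7.93%.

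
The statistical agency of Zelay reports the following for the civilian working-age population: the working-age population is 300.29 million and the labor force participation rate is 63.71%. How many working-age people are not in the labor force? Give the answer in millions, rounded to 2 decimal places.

About 108.98 million are not in the labor force.

Share not in the labor force = 1 − 0.6371 = 0.3629.
Not in labor force = 0.3629 × 300.29 ≈ 108.98 million.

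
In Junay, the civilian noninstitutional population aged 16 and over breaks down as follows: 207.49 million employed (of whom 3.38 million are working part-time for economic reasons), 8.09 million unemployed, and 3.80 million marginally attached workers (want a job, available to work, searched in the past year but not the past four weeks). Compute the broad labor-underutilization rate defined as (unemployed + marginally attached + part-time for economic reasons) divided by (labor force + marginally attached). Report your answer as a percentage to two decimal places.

Labor force = 207.49 + 8.09 = 215.58 million.
Numerator = 8.09 + 3.80 + 3.38 = 15.27 million.
Denominator = 215.58 + 3.80 = 219.38 million.
Broad rate = 15.27 / 219.38 = 6.96%.

Broad underutilization rate ≈ 6.96%.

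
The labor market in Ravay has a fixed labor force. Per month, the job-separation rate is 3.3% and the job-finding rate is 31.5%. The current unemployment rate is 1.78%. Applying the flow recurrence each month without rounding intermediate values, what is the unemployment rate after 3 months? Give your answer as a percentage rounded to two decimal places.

Unemployment rate after three months ≈ 7.35%.

With a fixed labor force, u_{t+1} = u_t + s·(1−u_t) − f·u_t = u_t·(1−s−f) + s.
Here 1−s−f = 0.652 and s = 0.033.
u_1 = 0.017800 × 0.652 + 0.033 = 0.044606.
u_2 = 0.044606 × 0.652 + 0.033 = 0.062083.
u_3 = 0.062083 × 0.652 + 0.033 = 0.073478.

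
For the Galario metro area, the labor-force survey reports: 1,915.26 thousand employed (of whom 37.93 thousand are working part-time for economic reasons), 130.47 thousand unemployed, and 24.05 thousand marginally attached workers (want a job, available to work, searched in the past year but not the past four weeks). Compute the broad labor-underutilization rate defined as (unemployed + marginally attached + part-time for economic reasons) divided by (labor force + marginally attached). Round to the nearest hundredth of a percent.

Labor force = 1,915.26 + 130.47 = 2,045.73 thousand.
Numerator = 130.47 + 24.05 + 37.93 = 192.45 thousand.
Denominator = 2,045.73 + 24.05 = 2,069.78 thousand.
Broad rate = 192.45 / 2,069.78 = 9.30%.

Broad underutilization rate ≈ 9.30%.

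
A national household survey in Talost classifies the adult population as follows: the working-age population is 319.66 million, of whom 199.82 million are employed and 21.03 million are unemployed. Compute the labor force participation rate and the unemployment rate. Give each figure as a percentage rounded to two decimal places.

Labor force participation rate ≈ 69.09%; unemployment rate ≈ 9.52%.

Labor force = employed + unemployed = 199.82 + 21.03 = 220.85 million.
Unemployment rate = 21.03 / 220.85 = 9.52%.
Labor force participation rate = 220.85 / 319.66 = 69.09%.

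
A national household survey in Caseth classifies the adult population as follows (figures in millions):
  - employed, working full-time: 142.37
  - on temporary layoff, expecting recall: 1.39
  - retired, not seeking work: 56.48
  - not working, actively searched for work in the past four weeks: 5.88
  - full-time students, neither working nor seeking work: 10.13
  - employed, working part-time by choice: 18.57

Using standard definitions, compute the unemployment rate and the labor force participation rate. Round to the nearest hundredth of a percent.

Unemployment rate ≈ 4.32%; labor force participation rate ≈ 71.63%.

Employed = 142.37 + 18.57 = 160.94 million.
Unemployed = 1.39 + 5.88 = 7.27 million (jobless and actively searching, or on temporary layoff).
Labor force = 160.94 + 7.27 = 168.21 million.
Not in labor force = 56.48 + 10.13 = 66.61 million (those not working and not actively searching are outside the labor force).
Civilian working-age population = 168.21 + 66.61 = 234.82 million.
Unemployment rate = 7.27 / 168.21 = 4.32%.
Labor force participation rate = 168.21 / 234.82 = 71.63%.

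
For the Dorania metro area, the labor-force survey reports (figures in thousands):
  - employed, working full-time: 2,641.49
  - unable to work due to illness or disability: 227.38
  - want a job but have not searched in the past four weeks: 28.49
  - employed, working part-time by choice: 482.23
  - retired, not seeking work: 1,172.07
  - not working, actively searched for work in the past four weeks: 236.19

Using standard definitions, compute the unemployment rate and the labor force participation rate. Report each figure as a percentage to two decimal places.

Employed = 2,641.49 + 482.23 = 3,123.72 thousand.
Unemployed = 236.19 thousand.
Labor force = 3,123.72 + 236.19 = 3,359.91 thousand.
Not in labor force = 227.38 + 28.49 + 1,172.07 = 1,427.94 thousand (those not working and not actively searching are outside the labor force — including those who want a job but have given up searching).
Civilian working-age population = 3,359.91 + 1,427.94 = 4,787.85 thousand.
Unemployment rate = 236.19 / 3,359.91 = 7.03%.
Labor force participation rate = 3,359.91 / 4,787.85 = 70.18%.

Unemployment rate ≈ 7.03%; labor force participation rate ≈ 70.18%.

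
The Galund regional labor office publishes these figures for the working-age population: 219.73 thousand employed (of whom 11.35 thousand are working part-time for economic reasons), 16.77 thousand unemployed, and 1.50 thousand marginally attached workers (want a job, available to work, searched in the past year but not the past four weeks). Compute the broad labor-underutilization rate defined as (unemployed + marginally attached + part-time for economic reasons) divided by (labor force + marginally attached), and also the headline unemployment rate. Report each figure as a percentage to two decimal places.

Labor force = 219.73 + 16.77 = 236.50 thousand.
Numerator = 16.77 + 1.50 + 11.35 = 29.62 thousand.
Denominator = 236.50 + 1.50 = 238.00 thousand.
Broad rate = 29.62 / 238.00 = 12.45%.
Headline unemployment rate = 16.77 / 236.50 = 7.09%.

Broad underutilization rate ≈ 12.45%; headline unemployment rate ≈ 7.09%.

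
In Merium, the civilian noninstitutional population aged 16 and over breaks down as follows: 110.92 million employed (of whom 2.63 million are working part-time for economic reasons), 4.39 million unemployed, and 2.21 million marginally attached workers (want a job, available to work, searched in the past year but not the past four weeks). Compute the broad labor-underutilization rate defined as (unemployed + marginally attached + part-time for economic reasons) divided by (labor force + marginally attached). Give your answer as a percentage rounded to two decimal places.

Broad underutilization rate ≈ 7.85%.

Labor force = 110.92 + 4.39 = 115.31 million.
Numerator = 4.39 + 2.21 + 2.63 = 9.23 million.
Denominator = 115.31 + 2.21 = 117.52 million.
Broad rate = 9.23 / 117.52 = 7.85%.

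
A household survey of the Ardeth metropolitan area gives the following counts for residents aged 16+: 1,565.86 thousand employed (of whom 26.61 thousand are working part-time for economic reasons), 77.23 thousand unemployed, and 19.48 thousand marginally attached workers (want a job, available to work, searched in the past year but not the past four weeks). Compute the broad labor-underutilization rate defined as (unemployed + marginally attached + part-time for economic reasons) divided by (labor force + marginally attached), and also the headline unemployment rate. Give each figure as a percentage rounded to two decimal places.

Broad underutilization rate ≈ 7.42%; headline unemployment rate ≈ 4.70%.

Labor force = 1,565.86 + 77.23 = 1,643.09 thousand.
Numerator = 77.23 + 19.48 + 26.61 = 123.32 thousand.
Denominator = 1,643.09 + 19.48 = 1,662.57 thousand.
Broad rate = 123.32 / 1,662.57 = 7.42%.
Headline unemployment rate = 77.23 / 1,643.09 = 4.70%.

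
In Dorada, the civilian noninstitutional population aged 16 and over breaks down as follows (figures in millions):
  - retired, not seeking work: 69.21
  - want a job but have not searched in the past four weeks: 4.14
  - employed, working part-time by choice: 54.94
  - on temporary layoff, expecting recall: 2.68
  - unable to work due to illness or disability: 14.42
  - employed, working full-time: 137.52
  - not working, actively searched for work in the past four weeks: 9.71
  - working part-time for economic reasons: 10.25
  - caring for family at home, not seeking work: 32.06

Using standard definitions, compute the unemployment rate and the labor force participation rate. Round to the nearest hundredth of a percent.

Employed = 54.94 + 137.52 + 10.25 = 202.71 million (anyone who worked, including part-time for economic reasons, counts as employed).
Unemployed = 2.68 + 9.71 = 12.39 million (jobless and actively searching, or on temporary layoff).
Labor force = 202.71 + 12.39 = 215.10 million.
Not in labor force = 69.21 + 4.14 + 14.42 + 32.06 = 119.83 million (those not working and not actively searching are outside the labor force — including those who want a job but have given up searching).
Civilian working-age population = 215.10 + 119.83 = 334.93 million.
Unemployment rate = 12.39 / 215.10 = 5.76%.
Labor force participation rate = 215.10 / 334.93 = 64.22%.

Unemployment rate ≈ 5.76%; labor force participation rate ≈ 64.22%.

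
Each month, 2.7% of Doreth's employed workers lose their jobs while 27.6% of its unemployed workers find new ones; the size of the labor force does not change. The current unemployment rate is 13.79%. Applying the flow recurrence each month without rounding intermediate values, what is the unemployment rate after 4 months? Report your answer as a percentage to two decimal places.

Unemployment rate after four months ≈ 10.06%.

With a fixed labor force, u_{t+1} = u_t + s·(1−u_t) − f·u_t = u_t·(1−s−f) + s.
Here 1−s−f = 0.697 and s = 0.027.
u_1 = 0.137900 × 0.697 + 0.027 = 0.123116.
u_2 = 0.123116 × 0.697 + 0.027 = 0.112812.
u_3 = 0.112812 × 0.697 + 0.027 = 0.105630.
u_4 = 0.105630 × 0.697 + 0.027 = 0.100624.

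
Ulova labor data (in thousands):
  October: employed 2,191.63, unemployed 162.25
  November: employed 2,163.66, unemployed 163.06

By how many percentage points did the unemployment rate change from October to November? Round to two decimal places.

October: labor force = 2,191.63 + 162.25 = 2,353.88; u = 162.25/2,353.88 = 6.89%.
November: labor force = 2,163.66 + 163.06 = 2,326.72; u = 163.06/2,326.72 = 7.01%.
Change = 7.01% − 6.89% = +0.12 pp.

The unemployment rate changed by +0.12 percentage points.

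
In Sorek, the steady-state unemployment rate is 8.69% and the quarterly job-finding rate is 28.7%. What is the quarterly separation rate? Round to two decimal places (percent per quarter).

From u* = s/(s+f): s = u·f/(1−u).
s = 0.0869 × 28.7 / (1 − 0.0869) = 2.4940 / 0.9131 ≈ 2.73% per quarter.

Separation rate ≈ 2.73% per quarter.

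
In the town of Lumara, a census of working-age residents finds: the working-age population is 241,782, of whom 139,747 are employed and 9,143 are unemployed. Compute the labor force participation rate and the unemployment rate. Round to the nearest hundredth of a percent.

Labor force participation rate ≈ 61.58%; unemployment rate ≈ 6.14%.

Labor force = employed + unemployed = 139,747 + 9,143 = 148,890.
Unemployment rate = 9,143 / 148,890 = 6.14%.
Labor force participation rate = 148,890 / 241,782 = 61.58%.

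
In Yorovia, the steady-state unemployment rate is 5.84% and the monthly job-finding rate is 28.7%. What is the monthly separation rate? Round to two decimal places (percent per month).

From u* = s/(s+f): s = u·f/(1−u).
s = 0.0584 × 28.7 / (1 − 0.0584) = 1.6761 / 0.9416 ≈ 1.78% per month.

Separation rate ≈ 1.78% per month.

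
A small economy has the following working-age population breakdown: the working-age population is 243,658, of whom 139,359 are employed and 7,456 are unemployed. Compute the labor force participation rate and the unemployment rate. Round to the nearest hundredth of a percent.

Labor force = employed + unemployed = 139,359 + 7,456 = 146,815.
Unemployment rate = 7,456 / 146,815 = 5.08%.
Labor force participation rate = 146,815 / 243,658 = 60.25%.

Labor force participation rate ≈ 60.25%; unemployment rate ≈ 5.08%.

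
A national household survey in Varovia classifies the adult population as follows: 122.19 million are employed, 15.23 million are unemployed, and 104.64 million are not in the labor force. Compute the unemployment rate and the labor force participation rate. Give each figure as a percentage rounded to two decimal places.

Unemployment rate ≈ 11.08%; labor force participation rate ≈ 56.77%.

Labor force = employed + unemployed = 122.19 + 15.23 = 137.42 million.
Working-age population = 137.42 + 104.64 = 242.06 million.
Unemployment rate = 15.23 / 137.42 = 11.08%.
Labor force participation rate = 137.42 / 242.06 = 56.77%.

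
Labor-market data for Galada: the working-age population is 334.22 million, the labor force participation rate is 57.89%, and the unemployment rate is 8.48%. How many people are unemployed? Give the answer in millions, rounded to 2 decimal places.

About 16.41 million are unemployed.

Labor force = 0.5789 × 334.22 = 193.48 million.
Unemployed = 0.0848 × 193.48 ≈ 16.41 million.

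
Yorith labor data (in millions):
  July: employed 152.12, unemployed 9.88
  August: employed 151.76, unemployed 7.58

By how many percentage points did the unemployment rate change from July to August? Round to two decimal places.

July: labor force = 152.12 + 9.88 = 162.00; u = 9.88/162.00 = 6.10%.
August: labor force = 151.76 + 7.58 = 159.34; u = 7.58/159.34 = 4.76%.
Change = 4.76% − 6.10% = −1.34 pp.

The unemployment rate changed by −1.34 percentage points.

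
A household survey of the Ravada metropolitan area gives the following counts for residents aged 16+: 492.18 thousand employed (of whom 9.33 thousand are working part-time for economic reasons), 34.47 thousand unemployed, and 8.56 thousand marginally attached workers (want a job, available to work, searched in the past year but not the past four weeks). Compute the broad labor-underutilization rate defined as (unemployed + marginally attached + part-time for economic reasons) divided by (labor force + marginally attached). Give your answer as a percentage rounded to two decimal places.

Labor force = 492.18 + 34.47 = 526.65 thousand.
Numerator = 34.47 + 8.56 + 9.33 = 52.36 thousand.
Denominator = 526.65 + 8.56 = 535.21 thousand.
Broad rate = 52.36 / 535.21 = 9.78%.

Broad underutilization rate ≈ 9.78%.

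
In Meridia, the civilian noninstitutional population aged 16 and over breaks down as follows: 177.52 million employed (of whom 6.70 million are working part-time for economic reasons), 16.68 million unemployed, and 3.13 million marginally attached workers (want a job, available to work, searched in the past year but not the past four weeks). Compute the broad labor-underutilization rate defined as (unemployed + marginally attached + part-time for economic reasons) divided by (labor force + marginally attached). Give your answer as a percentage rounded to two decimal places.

Broad underutilization rate ≈ 13.43%.

Labor force = 177.52 + 16.68 = 194.20 million.
Numerator = 16.68 + 3.13 + 6.70 = 26.51 million.
Denominator = 194.20 + 3.13 = 197.33 million.
Broad rate = 26.51 / 197.33 = 13.43%.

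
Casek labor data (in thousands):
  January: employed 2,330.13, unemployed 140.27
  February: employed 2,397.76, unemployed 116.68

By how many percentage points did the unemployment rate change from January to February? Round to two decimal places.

The unemployment rate changed by −1.04 percentage points.

January: labor force = 2,330.13 + 140.27 = 2,470.40; u = 140.27/2,470.40 = 5.68%.
February: labor force = 2,397.76 + 116.68 = 2,514.44; u = 116.68/2,514.44 = 4.64%.
Change = 4.64% − 5.68% = −1.04 pp.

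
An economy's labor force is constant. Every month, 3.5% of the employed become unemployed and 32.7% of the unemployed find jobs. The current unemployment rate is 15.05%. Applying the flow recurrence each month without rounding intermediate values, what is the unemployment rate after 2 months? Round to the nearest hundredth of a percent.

Unemployment rate after two months ≈ 11.86%.

With a fixed labor force, u_{t+1} = u_t + s·(1−u_t) − f·u_t = u_t·(1−s−f) + s.
Here 1−s−f = 0.638 and s = 0.035.
u_1 = 0.150500 × 0.638 + 0.035 = 0.131019.
u_2 = 0.131019 × 0.638 + 0.035 = 0.118590.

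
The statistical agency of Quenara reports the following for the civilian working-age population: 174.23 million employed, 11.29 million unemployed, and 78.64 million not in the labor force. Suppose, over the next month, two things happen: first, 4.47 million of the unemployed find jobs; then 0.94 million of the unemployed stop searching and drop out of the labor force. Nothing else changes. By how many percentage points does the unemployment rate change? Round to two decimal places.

Initially, labor force = 174.23 + 11.29 = 185.52 million, so u = 11.29/185.52 = 6.09%.
After the first change, unemployed falls and employed rises by 4.47; labor force unchanged → E = 178.70, U = 6.82, labor force = 185.52 million.
After the second change, unemployed and labor force both fall by 0.94 → E = 178.70, U = 5.88, labor force = 184.58 million.
New unemployment rate = 5.88 / 184.58 = 3.19%.
Change = 3.19% − 6.09% = −2.90 percentage points.

The unemployment rate changes by −2.90 percentage points.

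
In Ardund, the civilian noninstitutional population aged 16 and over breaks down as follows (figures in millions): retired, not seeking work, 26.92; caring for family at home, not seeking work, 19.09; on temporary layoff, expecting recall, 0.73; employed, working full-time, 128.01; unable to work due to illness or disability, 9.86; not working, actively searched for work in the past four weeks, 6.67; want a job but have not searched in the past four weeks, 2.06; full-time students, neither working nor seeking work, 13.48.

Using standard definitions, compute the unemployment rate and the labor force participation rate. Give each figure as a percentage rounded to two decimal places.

Employed = 128.01 million.
Unemployed = 0.73 + 6.67 = 7.40 million (jobless and actively searching, or on temporary layoff).
Labor force = 128.01 + 7.40 = 135.41 million.
Not in labor force = 26.92 + 19.09 + 9.86 + 2.06 + 13.48 = 71.41 million (those not working and not actively searching are outside the labor force — including those who want a job but have given up searching).
Civilian working-age population = 135.41 + 71.41 = 206.82 million.
Unemployment rate = 7.40 / 135.41 = 5.46%.
Labor force participation rate = 135.41 / 206.82 = 65.47%.

Unemployment rate ≈ 5.46%; labor force participation rate ≈ 65.47%.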